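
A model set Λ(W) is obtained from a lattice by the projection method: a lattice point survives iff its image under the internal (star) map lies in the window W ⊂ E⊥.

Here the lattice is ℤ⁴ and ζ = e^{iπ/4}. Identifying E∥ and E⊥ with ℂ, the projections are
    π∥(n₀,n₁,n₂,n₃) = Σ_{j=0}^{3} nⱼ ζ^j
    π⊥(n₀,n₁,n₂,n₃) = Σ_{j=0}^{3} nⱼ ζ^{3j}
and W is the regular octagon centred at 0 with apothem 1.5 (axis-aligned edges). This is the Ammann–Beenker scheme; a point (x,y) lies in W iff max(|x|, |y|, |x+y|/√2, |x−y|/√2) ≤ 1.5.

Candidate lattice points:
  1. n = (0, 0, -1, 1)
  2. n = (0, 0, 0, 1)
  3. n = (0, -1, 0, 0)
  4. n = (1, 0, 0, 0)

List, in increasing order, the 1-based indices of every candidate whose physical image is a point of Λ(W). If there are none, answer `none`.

2, 3, 4

With ζ = e^{iπ/4} the internal vectors are ζ^0,ζ^3,ζ^6,ζ^9.
#1 (0, 0, -1, 1): internal (0.707107, 1.707107); octagon support 1.707107 vs apothem 1.5 → ∉ W
#2 (0, 0, 0, 1): internal (0.707107, 0.707107); octagon support 1.000000 vs apothem 1.5 → ∈ W
#3 (0, -1, 0, 0): internal (0.707107, -0.707107); octagon support 1.000000 vs apothem 1.5 → ∈ W
#4 (1, 0, 0, 0): internal (1.000000, 0.000000); octagon support 1.000000 vs apothem 1.5 → ∈ W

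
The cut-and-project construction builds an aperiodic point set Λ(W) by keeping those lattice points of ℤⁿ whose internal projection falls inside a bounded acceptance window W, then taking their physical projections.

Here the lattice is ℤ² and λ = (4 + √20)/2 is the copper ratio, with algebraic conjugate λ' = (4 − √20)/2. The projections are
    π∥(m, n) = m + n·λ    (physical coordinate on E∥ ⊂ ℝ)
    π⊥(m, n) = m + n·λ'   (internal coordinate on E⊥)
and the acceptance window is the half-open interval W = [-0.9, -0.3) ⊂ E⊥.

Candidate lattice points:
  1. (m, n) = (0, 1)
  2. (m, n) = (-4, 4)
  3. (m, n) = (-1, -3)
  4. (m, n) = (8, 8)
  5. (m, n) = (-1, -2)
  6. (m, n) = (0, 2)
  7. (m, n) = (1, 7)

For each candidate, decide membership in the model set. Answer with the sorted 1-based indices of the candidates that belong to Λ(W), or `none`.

Compute λ' = (4−√20)/2 = -0.236068, so π⊥(m,n) = m -0.236068·n.
candidate 1: (m,n)=(0,1) → π∥ = 0+1·λ ≈ 4.236068, π⊥ = 0+1·λ' ≈ -0.236068 ∉ [-0.9, -0.3) ⇒ out
candidate 2: (m,n)=(-4,4) → π∥ = -4+4·λ ≈ 12.944272, π⊥ = -4+4·λ' ≈ -4.944272 ∉ [-0.9, -0.3) ⇒ out
candidate 3: (m,n)=(-1,-3) → π∥ = -1-3·λ ≈ -13.708204, π⊥ = -1-3·λ' ≈ -0.291796 ∉ [-0.9, -0.3) ⇒ out
candidate 4: (m,n)=(8,8) → π∥ = 8+8·λ ≈ 41.888544, π⊥ = 8+8·λ' ≈ 6.111456 ∉ [-0.9, -0.3) ⇒ out
candidate 5: (m,n)=(-1,-2) → π∥ = -1-2·λ ≈ -9.472136, π⊥ = -1-2·λ' ≈ -0.527864 ∈ [-0.9, -0.3) ⇒ IN Λ
candidate 6: (m,n)=(0,2) → π∥ = 0+2·λ ≈ 8.472136, π⊥ = 0+2·λ' ≈ -0.472136 ∈ [-0.9, -0.3) ⇒ IN Λ
candidate 7: (m,n)=(1,7) → π∥ = 1+7·λ ≈ 30.652476, π⊥ = 1+7·λ' ≈ -0.652476 ∈ [-0.9, -0.3) ⇒ IN Λ

5, 6, 7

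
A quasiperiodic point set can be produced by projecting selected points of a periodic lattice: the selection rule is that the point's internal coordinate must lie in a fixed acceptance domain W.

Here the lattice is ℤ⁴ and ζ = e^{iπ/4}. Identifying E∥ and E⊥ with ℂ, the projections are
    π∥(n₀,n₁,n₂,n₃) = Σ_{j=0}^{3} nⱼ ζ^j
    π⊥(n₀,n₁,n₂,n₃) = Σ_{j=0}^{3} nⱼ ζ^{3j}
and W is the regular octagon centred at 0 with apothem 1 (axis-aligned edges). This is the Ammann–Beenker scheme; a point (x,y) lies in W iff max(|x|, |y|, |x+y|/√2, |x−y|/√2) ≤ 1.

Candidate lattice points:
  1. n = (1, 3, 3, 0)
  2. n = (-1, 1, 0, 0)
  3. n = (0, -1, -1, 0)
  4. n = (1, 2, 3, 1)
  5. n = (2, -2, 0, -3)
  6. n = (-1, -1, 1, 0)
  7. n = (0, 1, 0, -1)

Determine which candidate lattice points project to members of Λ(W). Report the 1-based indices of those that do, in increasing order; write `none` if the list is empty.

3, 4

π⊥(n) = n₀ + n₁ζ³ + n₂ζ⁶ + n₃ζ⁹ where ζ = e^{iπ/4}.
candidate 1: n = (1, 3, 3, 0) → π⊥ ≈ (-1.12132, -0.87868); max(|x|,|y|,|x±y|/√2) = 1.41421 > 1 ⇒ ∉ W
candidate 2: n = (-1, 1, 0, 0) → π⊥ ≈ (-1.70711, +0.70711); max(|x|,|y|,|x±y|/√2) = 1.70711 > 1 ⇒ ∉ W
candidate 3: n = (0, -1, -1, 0) → π⊥ ≈ (+0.70711, +0.29289); max(|x|,|y|,|x±y|/√2) = 0.70711 ≤ 1 ⇒ ∈ W
candidate 4: n = (1, 2, 3, 1) → π⊥ ≈ (+0.29289, -0.87868); max(|x|,|y|,|x±y|/√2) = 0.87868 ≤ 1 ⇒ ∈ W
candidate 5: n = (2, -2, 0, -3) → π⊥ ≈ (+1.29289, -3.53553); max(|x|,|y|,|x±y|/√2) = 3.53553 > 1 ⇒ ∉ W
candidate 6: n = (-1, -1, 1, 0) → π⊥ ≈ (-0.29289, -1.70711); max(|x|,|y|,|x±y|/√2) = 1.70711 > 1 ⇒ ∉ W
candidate 7: n = (0, 1, 0, -1) → π⊥ ≈ (-1.41421, +0.00000); max(|x|,|y|,|x±y|/√2) = 1.41421 > 1 ⇒ ∉ W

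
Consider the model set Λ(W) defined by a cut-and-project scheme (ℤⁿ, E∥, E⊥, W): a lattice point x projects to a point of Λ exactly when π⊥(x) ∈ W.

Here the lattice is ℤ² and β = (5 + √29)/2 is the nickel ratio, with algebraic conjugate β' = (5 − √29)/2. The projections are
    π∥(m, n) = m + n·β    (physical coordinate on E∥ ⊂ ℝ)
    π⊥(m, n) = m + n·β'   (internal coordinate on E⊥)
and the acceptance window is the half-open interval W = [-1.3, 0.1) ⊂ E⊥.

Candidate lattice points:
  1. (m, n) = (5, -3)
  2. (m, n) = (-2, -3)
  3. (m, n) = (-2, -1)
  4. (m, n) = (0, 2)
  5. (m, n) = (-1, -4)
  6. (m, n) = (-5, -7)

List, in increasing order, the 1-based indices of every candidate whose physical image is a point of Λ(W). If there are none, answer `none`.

Numerically β ≈ 5.192582 and β' = −1/β ≈ -0.192582.
#1 (5,-3): internal coord 5 + (-3)·β' = +5.577747; +5.577747 ∉ [-1.3, 0.1) → out
#2 (-2,-3): internal coord -2 + (-3)·β' = -1.422253; -1.422253 ∉ [-1.3, 0.1) → out
#3 (-2,-1): internal coord -2 + (-1)·β' = -1.807418; -1.807418 ∉ [-1.3, 0.1) → out
#4 (0,2): internal coord 0 + (2)·β' = -0.385165; -0.385165 ∈ [-1.3, 0.1) → IN Λ
#5 (-1,-4): internal coord -1 + (-4)·β' = -0.229670; -0.229670 ∈ [-1.3, 0.1) → IN Λ
#6 (-5,-7): internal coord -5 + (-7)·β' = -3.651923; -3.651923 ∉ [-1.3, 0.1) → out

4, 5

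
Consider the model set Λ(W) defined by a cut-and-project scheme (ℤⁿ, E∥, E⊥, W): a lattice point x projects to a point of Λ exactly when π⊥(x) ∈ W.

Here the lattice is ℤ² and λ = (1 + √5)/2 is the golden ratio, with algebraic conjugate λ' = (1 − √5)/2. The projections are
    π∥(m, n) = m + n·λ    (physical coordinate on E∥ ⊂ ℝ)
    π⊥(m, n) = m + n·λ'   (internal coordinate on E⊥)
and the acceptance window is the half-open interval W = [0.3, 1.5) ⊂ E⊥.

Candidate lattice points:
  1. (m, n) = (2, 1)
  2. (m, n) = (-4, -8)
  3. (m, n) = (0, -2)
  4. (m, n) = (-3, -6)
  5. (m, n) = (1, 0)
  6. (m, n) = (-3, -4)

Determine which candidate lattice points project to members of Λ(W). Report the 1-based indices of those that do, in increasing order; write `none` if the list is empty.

Numerically λ ≈ 1.618034 and λ' = −1/λ ≈ -0.618034.
#1 (2,1): internal coord 2 + (1)·λ' = +1.381966; +1.381966 ∈ [0.3, 1.5) → IN Λ
#2 (-4,-8): internal coord -4 + (-8)·λ' = +0.944272; +0.944272 ∈ [0.3, 1.5) → IN Λ
#3 (0,-2): internal coord 0 + (-2)·λ' = +1.236068; +1.236068 ∈ [0.3, 1.5) → IN Λ
#4 (-3,-6): internal coord -3 + (-6)·λ' = +0.708204; +0.708204 ∈ [0.3, 1.5) → IN Λ
#5 (1,0): internal coord 1 + (0)·λ' = +1.000000; +1.000000 ∈ [0.3, 1.5) → IN Λ
#6 (-3,-4): internal coord -3 + (-4)·λ' = -0.527864; -0.527864 ∉ [0.3, 1.5) → out

1, 2, 3, 4, 5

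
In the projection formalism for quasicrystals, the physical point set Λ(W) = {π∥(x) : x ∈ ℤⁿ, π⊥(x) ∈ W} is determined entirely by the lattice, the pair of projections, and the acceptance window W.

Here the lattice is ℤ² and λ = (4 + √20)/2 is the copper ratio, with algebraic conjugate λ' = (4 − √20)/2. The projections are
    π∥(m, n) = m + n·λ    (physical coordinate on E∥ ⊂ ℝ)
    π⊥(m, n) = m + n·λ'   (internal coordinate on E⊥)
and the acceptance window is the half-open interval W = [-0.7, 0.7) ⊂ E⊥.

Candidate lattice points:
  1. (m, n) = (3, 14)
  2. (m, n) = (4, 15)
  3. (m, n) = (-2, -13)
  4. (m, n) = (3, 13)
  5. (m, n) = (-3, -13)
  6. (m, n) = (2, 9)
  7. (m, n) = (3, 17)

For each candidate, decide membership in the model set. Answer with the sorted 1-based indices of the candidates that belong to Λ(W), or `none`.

λ' = (4−√20)/2 ≈ -0.2361.
candidate 1: (m,n)=(3,14) → π∥ = 3+14·λ ≈ 62.3050, π⊥ = 3+14·λ' ≈ -0.3050 ∈ [-0.7, 0.7) ⇒ IN Λ
candidate 2: (m,n)=(4,15) → π∥ = 4+15·λ ≈ 67.5410, π⊥ = 4+15·λ' ≈ 0.4590 ∈ [-0.7, 0.7) ⇒ IN Λ
candidate 3: (m,n)=(-2,-13) → π∥ = -2-13·λ ≈ -57.0689, π⊥ = -2-13·λ' ≈ 1.0689 ∉ [-0.7, 0.7) ⇒ out
candidate 4: (m,n)=(3,13) → π∥ = 3+13·λ ≈ 58.0689, π⊥ = 3+13·λ' ≈ -0.0689 ∈ [-0.7, 0.7) ⇒ IN Λ
candidate 5: (m,n)=(-3,-13) → π∥ = -3-13·λ ≈ -58.0689, π⊥ = -3-13·λ' ≈ 0.0689 ∈ [-0.7, 0.7) ⇒ IN Λ
candidate 6: (m,n)=(2,9) → π∥ = 2+9·λ ≈ 40.1246, π⊥ = 2+9·λ' ≈ -0.1246 ∈ [-0.7, 0.7) ⇒ IN Λ
candidate 7: (m,n)=(3,17) → π∥ = 3+17·λ ≈ 75.0132, π⊥ = 3+17·λ' ≈ -1.0132 ∉ [-0.7, 0.7) ⇒ out

1, 2, 4, 5, 6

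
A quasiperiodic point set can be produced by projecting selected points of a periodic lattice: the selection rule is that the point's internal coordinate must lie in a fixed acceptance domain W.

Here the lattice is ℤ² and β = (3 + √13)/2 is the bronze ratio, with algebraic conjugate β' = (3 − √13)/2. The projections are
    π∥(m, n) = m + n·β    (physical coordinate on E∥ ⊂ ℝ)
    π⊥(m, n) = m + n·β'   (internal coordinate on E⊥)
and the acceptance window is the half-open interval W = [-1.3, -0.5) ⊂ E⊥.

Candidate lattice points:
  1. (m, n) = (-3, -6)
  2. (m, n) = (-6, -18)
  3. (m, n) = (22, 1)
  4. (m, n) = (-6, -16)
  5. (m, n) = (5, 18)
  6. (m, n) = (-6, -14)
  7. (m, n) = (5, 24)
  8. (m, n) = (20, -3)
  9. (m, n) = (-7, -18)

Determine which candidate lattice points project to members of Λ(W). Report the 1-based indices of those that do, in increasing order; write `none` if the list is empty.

Compute β' = (3−√13)/2 = -0.302776, so π⊥(m,n) = m -0.302776·n.
[1] lift (-3,-6): star map gives -1.183346; window check -1.3 ≤ -1.183346 < -0.5 is true → IN Λ
[2] lift (-6,-18): star map gives -0.550039; window check -1.3 ≤ -0.550039 < -0.5 is true → IN Λ
[3] lift (22,1): star map gives 21.697224; window check -1.3 ≤ 21.697224 < -0.5 is false → out
[4] lift (-6,-16): star map gives -1.155590; window check -1.3 ≤ -1.155590 < -0.5 is true → IN Λ
[5] lift (5,18): star map gives -0.449961; window check -1.3 ≤ -0.449961 < -0.5 is false → out
[6] lift (-6,-14): star map gives -1.761141; window check -1.3 ≤ -1.761141 < -0.5 is false → out
[7] lift (5,24): star map gives -2.266615; window check -1.3 ≤ -2.266615 < -0.5 is false → out
[8] lift (20,-3): star map gives 20.908327; window check -1.3 ≤ 20.908327 < -0.5 is false → out
[9] lift (-7,-18): star map gives -1.550039; window check -1.3 ≤ -1.550039 < -0.5 is false → out

1, 2, 4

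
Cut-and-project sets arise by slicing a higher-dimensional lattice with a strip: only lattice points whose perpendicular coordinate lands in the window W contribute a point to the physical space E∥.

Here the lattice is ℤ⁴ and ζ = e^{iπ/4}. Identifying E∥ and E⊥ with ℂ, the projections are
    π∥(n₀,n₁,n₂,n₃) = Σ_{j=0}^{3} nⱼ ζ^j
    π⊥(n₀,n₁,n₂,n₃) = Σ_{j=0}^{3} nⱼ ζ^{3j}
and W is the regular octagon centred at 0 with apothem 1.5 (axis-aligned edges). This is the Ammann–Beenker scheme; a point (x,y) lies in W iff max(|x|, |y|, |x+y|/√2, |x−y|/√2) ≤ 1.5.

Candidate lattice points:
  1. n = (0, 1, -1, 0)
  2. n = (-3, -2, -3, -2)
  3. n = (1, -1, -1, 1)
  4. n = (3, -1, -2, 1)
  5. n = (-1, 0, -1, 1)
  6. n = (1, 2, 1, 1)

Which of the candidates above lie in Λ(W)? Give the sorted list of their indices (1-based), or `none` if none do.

With ζ = e^{iπ/4} the internal vectors are ζ^0,ζ^3,ζ^6,ζ^9.
candidate 1: n = (0, 1, -1, 0) → π⊥ ≈ (-0.7071, +1.7071); max(|x|,|y|,|x±y|/√2) = 1.7071 > 1.5 ⇒ ∉ W
candidate 2: n = (-3, -2, -3, -2) → π⊥ ≈ (-3.0000, +0.1716); max(|x|,|y|,|x±y|/√2) = 3.0000 > 1.5 ⇒ ∉ W
candidate 3: n = (1, -1, -1, 1) → π⊥ ≈ (+2.4142, +1.0000); max(|x|,|y|,|x±y|/√2) = 2.4142 > 1.5 ⇒ ∉ W
candidate 4: n = (3, -1, -2, 1) → π⊥ ≈ (+4.4142, +2.0000); max(|x|,|y|,|x±y|/√2) = 4.5355 > 1.5 ⇒ ∉ W
candidate 5: n = (-1, 0, -1, 1) → π⊥ ≈ (-0.2929, +1.7071); max(|x|,|y|,|x±y|/√2) = 1.7071 > 1.5 ⇒ ∉ W
candidate 6: n = (1, 2, 1, 1) → π⊥ ≈ (+0.2929, +1.1213); max(|x|,|y|,|x±y|/√2) = 1.1213 ≤ 1.5 ⇒ ∈ W

6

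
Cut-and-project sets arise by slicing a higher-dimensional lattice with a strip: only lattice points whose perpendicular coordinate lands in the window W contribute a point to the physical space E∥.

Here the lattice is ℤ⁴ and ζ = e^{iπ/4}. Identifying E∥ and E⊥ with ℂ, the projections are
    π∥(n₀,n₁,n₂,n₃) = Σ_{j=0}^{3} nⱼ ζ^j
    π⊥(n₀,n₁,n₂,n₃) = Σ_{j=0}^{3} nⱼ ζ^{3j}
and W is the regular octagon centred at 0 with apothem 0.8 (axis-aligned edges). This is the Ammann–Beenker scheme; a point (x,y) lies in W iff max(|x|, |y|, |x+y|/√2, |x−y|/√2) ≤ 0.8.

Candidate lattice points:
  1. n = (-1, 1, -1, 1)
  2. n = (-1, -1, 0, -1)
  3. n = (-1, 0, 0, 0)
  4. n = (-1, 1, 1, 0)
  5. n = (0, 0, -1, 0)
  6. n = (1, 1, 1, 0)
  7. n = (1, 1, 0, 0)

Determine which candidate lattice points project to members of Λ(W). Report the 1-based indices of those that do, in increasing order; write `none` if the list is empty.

6, 7

With ζ = e^{iπ/4} the internal vectors are ζ^0,ζ^3,ζ^6,ζ^9.
#1 (-1, 1, -1, 1): internal (-1.00000, 2.41421); octagon support 2.41421 vs apothem 0.8 → ∉ W
#2 (-1, -1, 0, -1): internal (-1.00000, -1.41421); octagon support 1.70711 vs apothem 0.8 → ∉ W
#3 (-1, 0, 0, 0): internal (-1.00000, 0.00000); octagon support 1.00000 vs apothem 0.8 → ∉ W
#4 (-1, 1, 1, 0): internal (-1.70711, -0.29289); octagon support 1.70711 vs apothem 0.8 → ∉ W
#5 (0, 0, -1, 0): internal (0.00000, 1.00000); octagon support 1.00000 vs apothem 0.8 → ∉ W
#6 (1, 1, 1, 0): internal (0.29289, -0.29289); octagon support 0.41421 vs apothem 0.8 → ∈ W
#7 (1, 1, 0, 0): internal (0.29289, 0.70711); octagon support 0.70711 vs apothem 0.8 → ∈ W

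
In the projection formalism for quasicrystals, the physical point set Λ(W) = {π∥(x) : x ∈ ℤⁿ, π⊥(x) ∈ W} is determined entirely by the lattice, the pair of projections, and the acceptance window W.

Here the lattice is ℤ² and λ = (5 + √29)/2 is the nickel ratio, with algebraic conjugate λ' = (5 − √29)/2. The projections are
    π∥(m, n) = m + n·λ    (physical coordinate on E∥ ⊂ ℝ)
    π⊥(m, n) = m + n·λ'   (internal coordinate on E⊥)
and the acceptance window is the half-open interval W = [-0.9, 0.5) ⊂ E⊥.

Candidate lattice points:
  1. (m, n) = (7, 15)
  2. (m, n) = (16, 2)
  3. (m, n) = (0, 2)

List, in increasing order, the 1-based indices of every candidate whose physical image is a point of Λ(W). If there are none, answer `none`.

Numerically λ ≈ 5.1926 and λ' = −1/λ ≈ -0.1926.
[1] lift (7,15): star map gives 4.1113; window check -0.9 ≤ 4.1113 < 0.5 is false → out
[2] lift (16,2): star map gives 15.6148; window check -0.9 ≤ 15.6148 < 0.5 is false → out
[3] lift (0,2): star map gives -0.3852; window check -0.9 ≤ -0.3852 < 0.5 is true → IN Λ

3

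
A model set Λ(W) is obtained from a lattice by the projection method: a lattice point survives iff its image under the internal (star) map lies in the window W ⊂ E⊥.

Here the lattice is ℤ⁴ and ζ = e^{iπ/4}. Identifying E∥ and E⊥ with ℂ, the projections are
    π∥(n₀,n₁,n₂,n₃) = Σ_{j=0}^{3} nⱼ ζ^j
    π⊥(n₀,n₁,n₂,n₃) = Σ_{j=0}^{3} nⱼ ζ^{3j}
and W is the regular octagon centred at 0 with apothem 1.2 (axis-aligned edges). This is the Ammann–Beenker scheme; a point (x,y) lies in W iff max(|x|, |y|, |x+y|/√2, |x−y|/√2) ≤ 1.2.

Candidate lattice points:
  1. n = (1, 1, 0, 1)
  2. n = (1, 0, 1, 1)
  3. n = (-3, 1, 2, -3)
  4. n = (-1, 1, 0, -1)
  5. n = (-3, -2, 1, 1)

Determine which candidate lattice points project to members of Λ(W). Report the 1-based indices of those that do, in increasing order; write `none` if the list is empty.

none

With ζ = e^{iπ/4} the internal vectors are ζ^0,ζ^3,ζ^6,ζ^9.
candidate 1: n = (1, 1, 0, 1) → π⊥ ≈ (+1.000000, +1.414214); max(|x|,|y|,|x±y|/√2) = 1.707107 > 1.2 ⇒ ∉ W
candidate 2: n = (1, 0, 1, 1) → π⊥ ≈ (+1.707107, -0.292893); max(|x|,|y|,|x±y|/√2) = 1.707107 > 1.2 ⇒ ∉ W
candidate 3: n = (-3, 1, 2, -3) → π⊥ ≈ (-5.828427, -3.414214); max(|x|,|y|,|x±y|/√2) = 6.535534 > 1.2 ⇒ ∉ W
candidate 4: n = (-1, 1, 0, -1) → π⊥ ≈ (-2.414214, +0.000000); max(|x|,|y|,|x±y|/√2) = 2.414214 > 1.2 ⇒ ∉ W
candidate 5: n = (-3, -2, 1, 1) → π⊥ ≈ (-0.878680, -1.707107); max(|x|,|y|,|x±y|/√2) = 1.828427 > 1.2 ⇒ ∉ W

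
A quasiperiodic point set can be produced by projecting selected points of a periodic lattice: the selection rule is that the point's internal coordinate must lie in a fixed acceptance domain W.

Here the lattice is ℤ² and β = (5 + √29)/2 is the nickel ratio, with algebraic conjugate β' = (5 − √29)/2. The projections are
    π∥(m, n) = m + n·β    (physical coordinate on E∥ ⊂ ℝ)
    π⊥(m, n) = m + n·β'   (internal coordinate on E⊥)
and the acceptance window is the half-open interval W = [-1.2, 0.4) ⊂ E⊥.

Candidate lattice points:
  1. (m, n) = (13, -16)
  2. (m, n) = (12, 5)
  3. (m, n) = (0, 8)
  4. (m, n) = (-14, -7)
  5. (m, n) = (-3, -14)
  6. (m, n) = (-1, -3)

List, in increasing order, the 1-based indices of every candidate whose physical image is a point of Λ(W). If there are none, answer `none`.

5, 6

Compute β' = (5−√29)/2 = -0.1926, so π⊥(m,n) = m -0.1926·n.
candidate 1: (m,n)=(13,-16) → π∥ = 13-16·β ≈ -70.0813, π⊥ = 13-16·β' ≈ 16.0813 ∉ [-1.2, 0.4) ⇒ out
candidate 2: (m,n)=(12,5) → π∥ = 12+5·β ≈ 37.9629, π⊥ = 12+5·β' ≈ 11.0371 ∉ [-1.2, 0.4) ⇒ out
candidate 3: (m,n)=(0,8) → π∥ = 0+8·β ≈ 41.5407, π⊥ = 0+8·β' ≈ -1.5407 ∉ [-1.2, 0.4) ⇒ out
candidate 4: (m,n)=(-14,-7) → π∥ = -14-7·β ≈ -50.3481, π⊥ = -14-7·β' ≈ -12.6519 ∉ [-1.2, 0.4) ⇒ out
candidate 5: (m,n)=(-3,-14) → π∥ = -3-14·β ≈ -75.6962, π⊥ = -3-14·β' ≈ -0.3038 ∈ [-1.2, 0.4) ⇒ IN Λ
candidate 6: (m,n)=(-1,-3) → π∥ = -1-3·β ≈ -16.5777, π⊥ = -1-3·β' ≈ -0.4223 ∈ [-1.2, 0.4) ⇒ IN Λ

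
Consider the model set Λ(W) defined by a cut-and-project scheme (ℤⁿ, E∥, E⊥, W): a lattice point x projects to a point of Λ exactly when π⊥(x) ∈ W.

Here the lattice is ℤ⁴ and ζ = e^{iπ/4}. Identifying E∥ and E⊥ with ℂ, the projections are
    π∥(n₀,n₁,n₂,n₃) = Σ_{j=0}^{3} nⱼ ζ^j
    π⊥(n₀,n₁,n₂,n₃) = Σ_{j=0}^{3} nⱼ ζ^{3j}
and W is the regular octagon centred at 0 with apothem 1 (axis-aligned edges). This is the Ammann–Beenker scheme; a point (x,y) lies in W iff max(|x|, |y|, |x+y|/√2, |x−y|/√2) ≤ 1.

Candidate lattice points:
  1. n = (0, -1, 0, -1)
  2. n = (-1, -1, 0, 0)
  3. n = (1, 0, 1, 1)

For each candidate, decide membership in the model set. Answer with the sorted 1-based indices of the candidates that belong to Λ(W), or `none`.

2

Internal map: ζ^{3j} for j=0..3 gives (1,0), (−√2/2,√2/2), (0,−1), (√2/2,√2/2).
#1 (0, -1, 0, -1): internal (0.00000, -1.41421); octagon support 1.41421 vs apothem 1 → ∉ W
#2 (-1, -1, 0, 0): internal (-0.29289, -0.70711); octagon support 0.70711 vs apothem 1 → ∈ W
#3 (1, 0, 1, 1): internal (1.70711, -0.29289); octagon support 1.70711 vs apothem 1 → ∉ W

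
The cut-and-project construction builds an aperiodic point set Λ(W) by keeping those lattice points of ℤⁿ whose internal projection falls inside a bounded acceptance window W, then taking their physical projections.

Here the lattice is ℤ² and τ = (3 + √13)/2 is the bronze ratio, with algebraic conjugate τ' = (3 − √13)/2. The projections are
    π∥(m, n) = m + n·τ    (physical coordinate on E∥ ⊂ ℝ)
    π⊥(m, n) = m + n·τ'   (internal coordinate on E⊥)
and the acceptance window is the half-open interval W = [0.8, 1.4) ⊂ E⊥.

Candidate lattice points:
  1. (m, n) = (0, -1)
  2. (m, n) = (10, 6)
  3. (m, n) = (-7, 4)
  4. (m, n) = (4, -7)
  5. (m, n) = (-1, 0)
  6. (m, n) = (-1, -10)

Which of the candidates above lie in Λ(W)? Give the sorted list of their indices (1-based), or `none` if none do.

τ' = (3−√13)/2 ≈ -0.302776.
candidate 1: (m,n)=(0,-1) → π∥ = 0-1·τ ≈ -3.302776, π⊥ = 0-1·τ' ≈ 0.302776 ∉ [0.8, 1.4) ⇒ out
candidate 2: (m,n)=(10,6) → π∥ = 10+6·τ ≈ 29.816654, π⊥ = 10+6·τ' ≈ 8.183346 ∉ [0.8, 1.4) ⇒ out
candidate 3: (m,n)=(-7,4) → π∥ = -7+4·τ ≈ 6.211103, π⊥ = -7+4·τ' ≈ -8.211103 ∉ [0.8, 1.4) ⇒ out
candidate 4: (m,n)=(4,-7) → π∥ = 4-7·τ ≈ -19.119429, π⊥ = 4-7·τ' ≈ 6.119429 ∉ [0.8, 1.4) ⇒ out
candidate 5: (m,n)=(-1,0) → π∥ = -1+0·τ ≈ -1.000000, π⊥ = -1+0·τ' ≈ -1.000000 ∉ [0.8, 1.4) ⇒ out
candidate 6: (m,n)=(-1,-10) → π∥ = -1-10·τ ≈ -34.027756, π⊥ = -1-10·τ' ≈ 2.027756 ∉ [0.8, 1.4) ⇒ out

none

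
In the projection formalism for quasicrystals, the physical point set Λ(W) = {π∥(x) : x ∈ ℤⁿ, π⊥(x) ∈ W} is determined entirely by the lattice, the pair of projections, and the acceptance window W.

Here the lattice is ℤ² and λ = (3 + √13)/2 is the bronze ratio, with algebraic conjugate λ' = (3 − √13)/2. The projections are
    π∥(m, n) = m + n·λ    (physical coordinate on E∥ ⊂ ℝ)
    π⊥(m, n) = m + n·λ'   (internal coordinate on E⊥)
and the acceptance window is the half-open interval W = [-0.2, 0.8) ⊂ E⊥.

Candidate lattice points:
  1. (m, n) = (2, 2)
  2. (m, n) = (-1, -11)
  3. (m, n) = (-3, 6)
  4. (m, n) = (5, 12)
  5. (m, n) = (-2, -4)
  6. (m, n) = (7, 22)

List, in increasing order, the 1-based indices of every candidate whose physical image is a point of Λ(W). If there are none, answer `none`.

Numerically λ ≈ 3.302776 and λ' = −1/λ ≈ -0.302776.
#1 (2,2): internal coord 2 + (2)·λ' = +1.394449; +1.394449 ∉ [-0.2, 0.8) → out
#2 (-1,-11): internal coord -1 + (-11)·λ' = +2.330532; +2.330532 ∉ [-0.2, 0.8) → out
#3 (-3,6): internal coord -3 + (6)·λ' = -4.816654; -4.816654 ∉ [-0.2, 0.8) → out
#4 (5,12): internal coord 5 + (12)·λ' = +1.366692; +1.366692 ∉ [-0.2, 0.8) → out
#5 (-2,-4): internal coord -2 + (-4)·λ' = -0.788897; -0.788897 ∉ [-0.2, 0.8) → out
#6 (7,22): internal coord 7 + (22)·λ' = +0.338936; +0.338936 ∈ [-0.2, 0.8) → IN Λ

6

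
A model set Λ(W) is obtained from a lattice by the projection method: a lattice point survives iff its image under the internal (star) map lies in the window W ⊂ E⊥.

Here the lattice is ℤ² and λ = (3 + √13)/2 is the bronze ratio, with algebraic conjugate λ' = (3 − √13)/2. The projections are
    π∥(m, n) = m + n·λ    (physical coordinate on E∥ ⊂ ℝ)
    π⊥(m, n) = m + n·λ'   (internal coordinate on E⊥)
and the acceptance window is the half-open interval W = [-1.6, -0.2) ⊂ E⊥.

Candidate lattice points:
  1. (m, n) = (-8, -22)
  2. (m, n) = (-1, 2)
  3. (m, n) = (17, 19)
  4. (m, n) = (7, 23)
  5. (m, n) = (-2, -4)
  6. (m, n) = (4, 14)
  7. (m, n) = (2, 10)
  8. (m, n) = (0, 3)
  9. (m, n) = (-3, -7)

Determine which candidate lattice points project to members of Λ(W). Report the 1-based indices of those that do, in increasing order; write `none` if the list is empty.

Numerically λ ≈ 3.302776 and λ' = −1/λ ≈ -0.302776.
[1] lift (-8,-22): star map gives -1.338936; window check -1.6 ≤ -1.338936 < -0.2 is true → IN Λ
[2] lift (-1,2): star map gives -1.605551; window check -1.6 ≤ -1.605551 < -0.2 is false → out
[3] lift (17,19): star map gives 11.247263; window check -1.6 ≤ 11.247263 < -0.2 is false → out
[4] lift (7,23): star map gives 0.036160; window check -1.6 ≤ 0.036160 < -0.2 is false → out
[5] lift (-2,-4): star map gives -0.788897; window check -1.6 ≤ -0.788897 < -0.2 is true → IN Λ
[6] lift (4,14): star map gives -0.238859; window check -1.6 ≤ -0.238859 < -0.2 is true → IN Λ
[7] lift (2,10): star map gives -1.027756; window check -1.6 ≤ -1.027756 < -0.2 is true → IN Λ
[8] lift (0,3): star map gives -0.908327; window check -1.6 ≤ -0.908327 < -0.2 is true → IN Λ
[9] lift (-3,-7): star map gives -0.880571; window check -1.6 ≤ -0.880571 < -0.2 is true → IN Λ

1, 5, 6, 7, 8, 9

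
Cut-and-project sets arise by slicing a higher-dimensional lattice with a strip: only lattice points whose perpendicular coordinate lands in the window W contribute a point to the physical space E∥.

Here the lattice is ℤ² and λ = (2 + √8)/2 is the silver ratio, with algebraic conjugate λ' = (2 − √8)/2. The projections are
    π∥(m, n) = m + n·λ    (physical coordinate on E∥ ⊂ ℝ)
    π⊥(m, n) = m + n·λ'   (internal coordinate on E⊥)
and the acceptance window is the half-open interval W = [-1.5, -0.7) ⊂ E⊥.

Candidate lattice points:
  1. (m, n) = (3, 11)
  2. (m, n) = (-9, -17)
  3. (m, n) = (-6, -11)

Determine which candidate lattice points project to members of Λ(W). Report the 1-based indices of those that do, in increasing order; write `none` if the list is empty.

Numerically λ ≈ 2.41421 and λ' = −1/λ ≈ -0.41421.
[1] lift (3,11): star map gives -1.55635; window check -1.5 ≤ -1.55635 < -0.7 is false → out
[2] lift (-9,-17): star map gives -1.95837; window check -1.5 ≤ -1.95837 < -0.7 is false → out
[3] lift (-6,-11): star map gives -1.44365; window check -1.5 ≤ -1.44365 < -0.7 is true → IN Λ

3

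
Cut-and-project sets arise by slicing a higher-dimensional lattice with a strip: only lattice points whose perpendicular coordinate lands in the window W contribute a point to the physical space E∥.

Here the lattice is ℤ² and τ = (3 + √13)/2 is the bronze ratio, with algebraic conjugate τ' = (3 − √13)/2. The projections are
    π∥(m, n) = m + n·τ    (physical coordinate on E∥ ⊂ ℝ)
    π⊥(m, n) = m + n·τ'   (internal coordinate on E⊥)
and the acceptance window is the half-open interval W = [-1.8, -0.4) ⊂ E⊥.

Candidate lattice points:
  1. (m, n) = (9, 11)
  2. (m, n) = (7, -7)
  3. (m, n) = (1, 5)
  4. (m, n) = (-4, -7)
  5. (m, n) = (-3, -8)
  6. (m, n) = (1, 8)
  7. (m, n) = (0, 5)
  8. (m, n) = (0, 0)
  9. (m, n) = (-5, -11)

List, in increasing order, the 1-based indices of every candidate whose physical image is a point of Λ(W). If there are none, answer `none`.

τ' = (3−√13)/2 ≈ -0.302776.
[1] lift (9,11): star map gives 5.669468; window check -1.8 ≤ 5.669468 < -0.4 is false → out
[2] lift (7,-7): star map gives 9.119429; window check -1.8 ≤ 9.119429 < -0.4 is false → out
[3] lift (1,5): star map gives -0.513878; window check -1.8 ≤ -0.513878 < -0.4 is true → IN Λ
[4] lift (-4,-7): star map gives -1.880571; window check -1.8 ≤ -1.880571 < -0.4 is false → out
[5] lift (-3,-8): star map gives -0.577795; window check -1.8 ≤ -0.577795 < -0.4 is true → IN Λ
[6] lift (1,8): star map gives -1.422205; window check -1.8 ≤ -1.422205 < -0.4 is true → IN Λ
[7] lift (0,5): star map gives -1.513878; window check -1.8 ≤ -1.513878 < -0.4 is true → IN Λ
[8] lift (0,0): star map gives 0.000000; window check -1.8 ≤ 0.000000 < -0.4 is false → out
[9] lift (-5,-11): star map gives -1.669468; window check -1.8 ≤ -1.669468 < -0.4 is true → IN Λ

3, 5, 6, 7, 9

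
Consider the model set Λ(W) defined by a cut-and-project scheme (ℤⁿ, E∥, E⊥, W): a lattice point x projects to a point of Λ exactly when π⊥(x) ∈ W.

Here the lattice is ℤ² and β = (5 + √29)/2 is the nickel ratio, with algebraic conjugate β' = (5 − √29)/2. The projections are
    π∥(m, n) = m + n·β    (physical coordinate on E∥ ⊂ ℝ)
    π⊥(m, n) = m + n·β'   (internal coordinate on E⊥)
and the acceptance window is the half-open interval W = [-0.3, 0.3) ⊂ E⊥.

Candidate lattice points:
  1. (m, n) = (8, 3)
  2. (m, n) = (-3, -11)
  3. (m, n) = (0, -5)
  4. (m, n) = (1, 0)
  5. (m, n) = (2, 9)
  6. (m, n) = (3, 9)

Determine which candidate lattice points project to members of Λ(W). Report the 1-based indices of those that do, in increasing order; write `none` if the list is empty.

5

Compute β' = (5−√29)/2 = -0.19258, so π⊥(m,n) = m -0.19258·n.
#1 (8,3): internal coord 8 + (3)·β' = +7.42225; +7.42225 ∉ [-0.3, 0.3) → out
#2 (-3,-11): internal coord -3 + (-11)·β' = -0.88159; -0.88159 ∉ [-0.3, 0.3) → out
#3 (0,-5): internal coord 0 + (-5)·β' = +0.96291; +0.96291 ∉ [-0.3, 0.3) → out
#4 (1,0): internal coord 1 + (0)·β' = +1.00000; +1.00000 ∉ [-0.3, 0.3) → out
#5 (2,9): internal coord 2 + (9)·β' = +0.26676; +0.26676 ∈ [-0.3, 0.3) → IN Λ
#6 (3,9): internal coord 3 + (9)·β' = +1.26676; +1.26676 ∉ [-0.3, 0.3) → out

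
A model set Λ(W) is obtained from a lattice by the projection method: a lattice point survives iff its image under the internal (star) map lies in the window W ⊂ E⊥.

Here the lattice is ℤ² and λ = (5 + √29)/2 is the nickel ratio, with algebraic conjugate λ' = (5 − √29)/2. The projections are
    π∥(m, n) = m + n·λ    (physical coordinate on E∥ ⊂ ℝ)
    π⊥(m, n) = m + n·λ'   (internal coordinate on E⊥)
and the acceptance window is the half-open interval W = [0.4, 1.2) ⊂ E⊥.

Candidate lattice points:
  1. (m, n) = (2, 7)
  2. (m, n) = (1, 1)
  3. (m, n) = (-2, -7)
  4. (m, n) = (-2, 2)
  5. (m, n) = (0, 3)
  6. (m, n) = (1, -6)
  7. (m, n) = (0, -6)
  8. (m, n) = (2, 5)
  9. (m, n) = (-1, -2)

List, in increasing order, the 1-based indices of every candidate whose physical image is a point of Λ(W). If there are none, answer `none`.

1, 2, 7, 8

Numerically λ ≈ 5.19258 and λ' = −1/λ ≈ -0.19258.
candidate 1: (m,n)=(2,7) → π∥ = 2+7·λ ≈ 38.34808, π⊥ = 2+7·λ' ≈ 0.65192 ∈ [0.4, 1.2) ⇒ IN Λ
candidate 2: (m,n)=(1,1) → π∥ = 1+1·λ ≈ 6.19258, π⊥ = 1+1·λ' ≈ 0.80742 ∈ [0.4, 1.2) ⇒ IN Λ
candidate 3: (m,n)=(-2,-7) → π∥ = -2-7·λ ≈ -38.34808, π⊥ = -2-7·λ' ≈ -0.65192 ∉ [0.4, 1.2) ⇒ out
candidate 4: (m,n)=(-2,2) → π∥ = -2+2·λ ≈ 8.38516, π⊥ = -2+2·λ' ≈ -2.38516 ∉ [0.4, 1.2) ⇒ out
candidate 5: (m,n)=(0,3) → π∥ = 0+3·λ ≈ 15.57775, π⊥ = 0+3·λ' ≈ -0.57775 ∉ [0.4, 1.2) ⇒ out
candidate 6: (m,n)=(1,-6) → π∥ = 1-6·λ ≈ -30.15549, π⊥ = 1-6·λ' ≈ 2.15549 ∉ [0.4, 1.2) ⇒ out
candidate 7: (m,n)=(0,-6) → π∥ = 0-6·λ ≈ -31.15549, π⊥ = 0-6·λ' ≈ 1.15549 ∈ [0.4, 1.2) ⇒ IN Λ
candidate 8: (m,n)=(2,5) → π∥ = 2+5·λ ≈ 27.96291, π⊥ = 2+5·λ' ≈ 1.03709 ∈ [0.4, 1.2) ⇒ IN Λ
candidate 9: (m,n)=(-1,-2) → π∥ = -1-2·λ ≈ -11.38516, π⊥ = -1-2·λ' ≈ -0.61484 ∉ [0.4, 1.2) ⇒ out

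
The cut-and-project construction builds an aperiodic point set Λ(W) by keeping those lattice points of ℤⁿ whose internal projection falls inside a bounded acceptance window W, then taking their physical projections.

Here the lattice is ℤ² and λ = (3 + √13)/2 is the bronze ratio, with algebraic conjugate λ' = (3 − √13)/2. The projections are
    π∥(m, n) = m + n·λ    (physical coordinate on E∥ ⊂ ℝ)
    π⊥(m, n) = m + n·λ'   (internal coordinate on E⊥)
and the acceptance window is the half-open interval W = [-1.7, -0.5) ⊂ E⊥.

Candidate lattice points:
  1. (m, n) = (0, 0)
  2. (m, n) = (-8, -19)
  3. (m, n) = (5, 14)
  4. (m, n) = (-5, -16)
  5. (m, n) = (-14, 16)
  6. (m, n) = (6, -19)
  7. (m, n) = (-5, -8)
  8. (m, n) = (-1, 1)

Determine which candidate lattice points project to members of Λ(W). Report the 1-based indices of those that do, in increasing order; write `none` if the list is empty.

8

Numerically λ ≈ 3.3028 and λ' = −1/λ ≈ -0.3028.
candidate 1: (m,n)=(0,0) → π∥ = 0+0·λ ≈ 0.0000, π⊥ = 0+0·λ' ≈ 0.0000 ∉ [-1.7, -0.5) ⇒ out
candidate 2: (m,n)=(-8,-19) → π∥ = -8-19·λ ≈ -70.7527, π⊥ = -8-19·λ' ≈ -2.2473 ∉ [-1.7, -0.5) ⇒ out
candidate 3: (m,n)=(5,14) → π∥ = 5+14·λ ≈ 51.2389, π⊥ = 5+14·λ' ≈ 0.7611 ∉ [-1.7, -0.5) ⇒ out
candidate 4: (m,n)=(-5,-16) → π∥ = -5-16·λ ≈ -57.8444, π⊥ = -5-16·λ' ≈ -0.1556 ∉ [-1.7, -0.5) ⇒ out
candidate 5: (m,n)=(-14,16) → π∥ = -14+16·λ ≈ 38.8444, π⊥ = -14+16·λ' ≈ -18.8444 ∉ [-1.7, -0.5) ⇒ out
candidate 6: (m,n)=(6,-19) → π∥ = 6-19·λ ≈ -56.7527, π⊥ = 6-19·λ' ≈ 11.7527 ∉ [-1.7, -0.5) ⇒ out
candidate 7: (m,n)=(-5,-8) → π∥ = -5-8·λ ≈ -31.4222, π⊥ = -5-8·λ' ≈ -2.5778 ∉ [-1.7, -0.5) ⇒ out
candidate 8: (m,n)=(-1,1) → π∥ = -1+1·λ ≈ 2.3028, π⊥ = -1+1·λ' ≈ -1.3028 ∈ [-1.7, -0.5) ⇒ IN Λ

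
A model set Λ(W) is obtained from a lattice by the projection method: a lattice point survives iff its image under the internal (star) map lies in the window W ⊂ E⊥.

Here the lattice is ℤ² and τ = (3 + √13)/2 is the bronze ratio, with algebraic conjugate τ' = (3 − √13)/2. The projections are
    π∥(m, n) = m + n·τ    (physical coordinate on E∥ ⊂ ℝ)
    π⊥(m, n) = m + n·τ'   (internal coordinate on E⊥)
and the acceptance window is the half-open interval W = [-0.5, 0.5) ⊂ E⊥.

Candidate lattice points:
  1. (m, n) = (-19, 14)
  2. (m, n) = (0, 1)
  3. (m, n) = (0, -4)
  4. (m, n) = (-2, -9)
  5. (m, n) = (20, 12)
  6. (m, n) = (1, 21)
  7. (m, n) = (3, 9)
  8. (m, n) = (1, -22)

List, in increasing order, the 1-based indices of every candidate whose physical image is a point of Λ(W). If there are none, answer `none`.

2, 7

Compute τ' = (3−√13)/2 = -0.302776, so π⊥(m,n) = m -0.302776·n.
candidate 1: (m,n)=(-19,14) → π∥ = -19+14·τ ≈ 27.238859, π⊥ = -19+14·τ' ≈ -23.238859 ∉ [-0.5, 0.5) ⇒ out
candidate 2: (m,n)=(0,1) → π∥ = 0+1·τ ≈ 3.302776, π⊥ = 0+1·τ' ≈ -0.302776 ∈ [-0.5, 0.5) ⇒ IN Λ
candidate 3: (m,n)=(0,-4) → π∥ = 0-4·τ ≈ -13.211103, π⊥ = 0-4·τ' ≈ 1.211103 ∉ [-0.5, 0.5) ⇒ out
candidate 4: (m,n)=(-2,-9) → π∥ = -2-9·τ ≈ -31.724981, π⊥ = -2-9·τ' ≈ 0.724981 ∉ [-0.5, 0.5) ⇒ out
candidate 5: (m,n)=(20,12) → π∥ = 20+12·τ ≈ 59.633308, π⊥ = 20+12·τ' ≈ 16.366692 ∉ [-0.5, 0.5) ⇒ out
candidate 6: (m,n)=(1,21) → π∥ = 1+21·τ ≈ 70.358288, π⊥ = 1+21·τ' ≈ -5.358288 ∉ [-0.5, 0.5) ⇒ out
candidate 7: (m,n)=(3,9) → π∥ = 3+9·τ ≈ 32.724981, π⊥ = 3+9·τ' ≈ 0.275019 ∈ [-0.5, 0.5) ⇒ IN Λ
candidate 8: (m,n)=(1,-22) → π∥ = 1-22·τ ≈ -71.661064, π⊥ = 1-22·τ' ≈ 7.661064 ∉ [-0.5, 0.5) ⇒ out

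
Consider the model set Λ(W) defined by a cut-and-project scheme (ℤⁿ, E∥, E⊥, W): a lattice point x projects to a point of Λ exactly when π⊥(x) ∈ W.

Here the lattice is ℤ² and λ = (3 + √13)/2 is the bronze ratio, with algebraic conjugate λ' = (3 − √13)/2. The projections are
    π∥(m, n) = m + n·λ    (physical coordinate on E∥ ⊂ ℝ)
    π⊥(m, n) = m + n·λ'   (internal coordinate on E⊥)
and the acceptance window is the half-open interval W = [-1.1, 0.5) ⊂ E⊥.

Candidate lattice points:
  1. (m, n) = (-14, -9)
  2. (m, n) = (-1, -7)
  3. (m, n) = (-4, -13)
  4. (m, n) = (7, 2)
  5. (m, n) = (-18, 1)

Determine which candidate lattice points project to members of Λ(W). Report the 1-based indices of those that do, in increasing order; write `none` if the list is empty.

λ' = (3−√13)/2 ≈ -0.302776.
[1] lift (-14,-9): star map gives -11.275019; window check -1.1 ≤ -11.275019 < 0.5 is false → out
[2] lift (-1,-7): star map gives 1.119429; window check -1.1 ≤ 1.119429 < 0.5 is false → out
[3] lift (-4,-13): star map gives -0.063917; window check -1.1 ≤ -0.063917 < 0.5 is true → IN Λ
[4] lift (7,2): star map gives 6.394449; window check -1.1 ≤ 6.394449 < 0.5 is false → out
[5] lift (-18,1): star map gives -18.302776; window check -1.1 ≤ -18.302776 < 0.5 is false → out

3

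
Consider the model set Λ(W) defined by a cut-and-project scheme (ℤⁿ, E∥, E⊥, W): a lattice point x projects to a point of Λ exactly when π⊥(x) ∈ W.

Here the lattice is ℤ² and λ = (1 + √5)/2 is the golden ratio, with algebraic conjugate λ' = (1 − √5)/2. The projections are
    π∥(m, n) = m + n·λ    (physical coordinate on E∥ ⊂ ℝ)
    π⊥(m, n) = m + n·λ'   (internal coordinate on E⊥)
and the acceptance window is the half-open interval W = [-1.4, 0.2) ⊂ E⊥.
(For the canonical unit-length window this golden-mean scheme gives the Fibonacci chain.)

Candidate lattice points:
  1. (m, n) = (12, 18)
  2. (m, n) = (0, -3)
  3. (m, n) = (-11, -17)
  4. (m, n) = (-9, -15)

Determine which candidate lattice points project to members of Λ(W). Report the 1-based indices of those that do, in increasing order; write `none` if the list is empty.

λ' = (1−√5)/2 ≈ -0.6180.
#1 (12,18): internal coord 12 + (18)·λ' = +0.8754; +0.8754 ∉ [-1.4, 0.2) → out
#2 (0,-3): internal coord 0 + (-3)·λ' = +1.8541; +1.8541 ∉ [-1.4, 0.2) → out
#3 (-11,-17): internal coord -11 + (-17)·λ' = -0.4934; -0.4934 ∈ [-1.4, 0.2) → IN Λ
#4 (-9,-15): internal coord -9 + (-15)·λ' = +0.2705; +0.2705 ∉ [-1.4, 0.2) → out

3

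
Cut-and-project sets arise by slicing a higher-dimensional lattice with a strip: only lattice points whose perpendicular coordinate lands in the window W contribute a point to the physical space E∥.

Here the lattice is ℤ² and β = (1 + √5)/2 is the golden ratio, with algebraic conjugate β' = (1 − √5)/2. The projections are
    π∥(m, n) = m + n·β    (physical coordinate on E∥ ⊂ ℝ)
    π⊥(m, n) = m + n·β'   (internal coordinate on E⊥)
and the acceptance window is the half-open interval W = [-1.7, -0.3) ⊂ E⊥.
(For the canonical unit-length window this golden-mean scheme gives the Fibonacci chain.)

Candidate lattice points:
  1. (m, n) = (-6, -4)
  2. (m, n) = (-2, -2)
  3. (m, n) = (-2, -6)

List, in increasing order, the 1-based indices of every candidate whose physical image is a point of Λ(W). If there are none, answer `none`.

2

Numerically β ≈ 1.61803 and β' = −1/β ≈ -0.61803.
[1] lift (-6,-4): star map gives -3.52786; window check -1.7 ≤ -3.52786 < -0.3 is false → out
[2] lift (-2,-2): star map gives -0.76393; window check -1.7 ≤ -0.76393 < -0.3 is true → IN Λ
[3] lift (-2,-6): star map gives 1.70820; window check -1.7 ≤ 1.70820 < -0.3 is false → out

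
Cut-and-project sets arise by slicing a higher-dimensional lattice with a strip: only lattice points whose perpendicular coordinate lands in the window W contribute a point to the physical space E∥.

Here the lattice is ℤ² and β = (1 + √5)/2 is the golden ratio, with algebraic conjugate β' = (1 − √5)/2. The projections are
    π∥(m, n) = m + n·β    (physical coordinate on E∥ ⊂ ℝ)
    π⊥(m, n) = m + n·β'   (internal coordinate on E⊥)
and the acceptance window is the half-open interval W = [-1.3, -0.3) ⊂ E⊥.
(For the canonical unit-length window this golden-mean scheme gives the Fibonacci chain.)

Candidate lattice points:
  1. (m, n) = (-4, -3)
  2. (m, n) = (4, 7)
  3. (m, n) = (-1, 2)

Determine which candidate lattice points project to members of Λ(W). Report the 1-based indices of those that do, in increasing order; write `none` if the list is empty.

2

Compute β' = (1−√5)/2 = -0.61803, so π⊥(m,n) = m -0.61803·n.
candidate 1: (m,n)=(-4,-3) → π∥ = -4-3·β ≈ -8.85410, π⊥ = -4-3·β' ≈ -2.14590 ∉ [-1.3, -0.3) ⇒ out
candidate 2: (m,n)=(4,7) → π∥ = 4+7·β ≈ 15.32624, π⊥ = 4+7·β' ≈ -0.32624 ∈ [-1.3, -0.3) ⇒ IN Λ
candidate 3: (m,n)=(-1,2) → π∥ = -1+2·β ≈ 2.23607, π⊥ = -1+2·β' ≈ -2.23607 ∉ [-1.3, -0.3) ⇒ out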